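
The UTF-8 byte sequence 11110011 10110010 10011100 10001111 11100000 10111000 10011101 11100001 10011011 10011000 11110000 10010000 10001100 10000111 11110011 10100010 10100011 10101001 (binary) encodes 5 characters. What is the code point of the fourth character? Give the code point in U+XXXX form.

Offset 0: leading byte 0xF3 = 11110011 → 4-byte char #1 = F3 B2 9C 8F.
Offset 4: leading byte 0xE0 = 11100000 → 3-byte char #2 = E0 B8 9D.
Offset 7: leading byte 0xE1 = 11100001 → 3-byte char #3 = E1 9B 98.
Offset 10: leading byte 0xF0 = 11110000 → 4-byte char #4 = F0 90 8C 87.
Leading byte 0xF0 = 11110000 matches 11110xxx → 4-byte sequence.
Byte 1: 0xF0 = 11110000, payload 000 (3 bits).
Byte 2: 0x90 = 10010000 (10xxxxxx ✓), payload 010000.
Byte 3: 0x8C = 10001100 (10xxxxxx ✓), payload 001100.
Byte 4: 0x87 = 10000111 (10xxxxxx ✓), payload 000111.
Concatenate: 000010000001100000111 = 0x10307 (21 bits → U+10307).

U+10307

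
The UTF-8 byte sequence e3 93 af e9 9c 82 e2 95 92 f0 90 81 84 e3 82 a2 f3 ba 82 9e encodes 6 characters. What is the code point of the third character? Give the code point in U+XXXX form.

U+2552

Offset 0: leading byte 0xE3 = 11100011 → 3-byte char #1 = E3 93 AF.
Offset 3: leading byte 0xE9 = 11101001 → 3-byte char #2 = E9 9C 82.
Offset 6: leading byte 0xE2 = 11100010 → 3-byte char #3 = E2 95 92.
Leading byte 0xE2 = 11100010 matches 1110xxxx → 3-byte sequence.
Byte 1: 0xE2 = 11100010, payload 0010 (4 bits).
Byte 2: 0x95 = 10010101 (10xxxxxx ✓), payload 010101.
Byte 3: 0x92 = 10010010 (10xxxxxx ✓), payload 010010.
Concatenate: 0010010101010010 = 0x2552 (16 bits → U+2552).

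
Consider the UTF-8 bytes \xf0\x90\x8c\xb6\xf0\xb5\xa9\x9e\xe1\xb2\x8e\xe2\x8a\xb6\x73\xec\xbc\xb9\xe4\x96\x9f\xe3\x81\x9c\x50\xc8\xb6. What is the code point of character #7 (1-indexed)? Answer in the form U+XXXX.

U+459F

Offset 0: leading byte 0xF0 = 11110000 → 4-byte char #1 = F0 90 8C B6.
Offset 4: leading byte 0xF0 = 11110000 → 4-byte char #2 = F0 B5 A9 9E.
Offset 8: leading byte 0xE1 = 11100001 → 3-byte char #3 = E1 B2 8E.
Offset 11: leading byte 0xE2 = 11100010 → 3-byte char #4 = E2 8A B6.
Offset 14: leading byte 0x73 = 01110011 → 1-byte char #5 = 73.
Offset 15: leading byte 0xEC = 11101100 → 3-byte char #6 = EC BC B9.
Offset 18: leading byte 0xE4 = 11100100 → 3-byte char #7 = E4 96 9F.
Leading byte 0xE4 = 11100100 matches 1110xxxx → 3-byte sequence.
Byte 1: 0xE4 = 11100100, payload 0100 (4 bits).
Byte 2: 0x96 = 10010110 (10xxxxxx ✓), payload 010110.
Byte 3: 0x9F = 10011111 (10xxxxxx ✓), payload 011111.
Concatenate: 0100010110011111 = 0x459F (16 bits → U+459F).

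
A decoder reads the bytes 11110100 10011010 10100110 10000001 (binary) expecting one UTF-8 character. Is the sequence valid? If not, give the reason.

invalid (encodes a value above U+10FFFF)

Leading byte 0xF4 = 11110100 → 4-byte form.
Payload = 0x11A981, which exceeds U+10FFFF, the maximum Unicode code point. (Leading bytes F5–FF, or F4 followed by ≥ 0x90, are invalid.)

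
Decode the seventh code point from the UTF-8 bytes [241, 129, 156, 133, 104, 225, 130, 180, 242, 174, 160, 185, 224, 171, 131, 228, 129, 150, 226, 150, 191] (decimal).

U+25BF

Offset 0: leading byte 0xF1 = 11110001 → 4-byte char #1 = F1 81 9C 85.
Offset 4: leading byte 0x68 = 01101000 → 1-byte char #2 = 68.
Offset 5: leading byte 0xE1 = 11100001 → 3-byte char #3 = E1 82 B4.
Offset 8: leading byte 0xF2 = 11110010 → 4-byte char #4 = F2 AE A0 B9.
Offset 12: leading byte 0xE0 = 11100000 → 3-byte char #5 = E0 AB 83.
Offset 15: leading byte 0xE4 = 11100100 → 3-byte char #6 = E4 81 96.
Offset 18: leading byte 0xE2 = 11100010 → 3-byte char #7 = E2 96 BF.
Leading byte 0xE2 = 11100010 matches 1110xxxx → 3-byte sequence.
Byte 1: 0xE2 = 11100010, payload 0010 (4 bits).
Byte 2: 0x96 = 10010110 (10xxxxxx ✓), payload 010110.
Byte 3: 0xBF = 10111111 (10xxxxxx ✓), payload 111111.
Concatenate: 0010010110111111 = 0x25BF (16 bits → U+25BF).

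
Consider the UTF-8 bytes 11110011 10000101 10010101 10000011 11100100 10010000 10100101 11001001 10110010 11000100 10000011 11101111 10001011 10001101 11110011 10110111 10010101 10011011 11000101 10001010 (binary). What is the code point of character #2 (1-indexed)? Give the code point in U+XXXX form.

U+4425

Offset 0: leading byte 0xF3 = 11110011 → 4-byte char #1 = F3 85 95 83.
Offset 4: leading byte 0xE4 = 11100100 → 3-byte char #2 = E4 90 A5.
Leading byte 0xE4 = 11100100 matches 1110xxxx → 3-byte sequence.
Byte 1: 0xE4 = 11100100, payload 0100 (4 bits).
Byte 2: 0x90 = 10010000 (10xxxxxx ✓), payload 010000.
Byte 3: 0xA5 = 10100101 (10xxxxxx ✓), payload 100101.
Concatenate: 0100010000100101 = 0x4425 (16 bits → U+4425).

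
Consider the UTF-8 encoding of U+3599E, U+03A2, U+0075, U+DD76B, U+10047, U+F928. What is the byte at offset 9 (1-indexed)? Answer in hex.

0x9D

1-indexed offset 9 is 0-indexed offset 8.
U+3599E → 4-byte form F0 B5 A6 9E at offsets 0–3.
U+03A2 → 2-byte form CE A2 at offsets 4–5.
U+0075 → 1-byte form 75 at offsets 6–6.
U+DD76B → 4-byte form F3 9D 9D AB at offsets 7–10.
Offset 8 falls in char 4's range; it's byte 2 of F3 9D 9D AB = 0x9D.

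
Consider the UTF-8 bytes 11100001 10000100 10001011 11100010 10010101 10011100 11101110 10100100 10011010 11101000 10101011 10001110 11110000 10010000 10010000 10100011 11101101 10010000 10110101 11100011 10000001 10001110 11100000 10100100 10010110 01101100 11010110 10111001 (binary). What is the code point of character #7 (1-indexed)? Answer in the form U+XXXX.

Offset 0: leading byte 0xE1 = 11100001 → 3-byte char #1 = E1 84 8B.
Offset 3: leading byte 0xE2 = 11100010 → 3-byte char #2 = E2 95 9C.
Offset 6: leading byte 0xEE = 11101110 → 3-byte char #3 = EE A4 9A.
Offset 9: leading byte 0xE8 = 11101000 → 3-byte char #4 = E8 AB 8E.
Offset 12: leading byte 0xF0 = 11110000 → 4-byte char #5 = F0 90 90 A3.
Offset 16: leading byte 0xED = 11101101 → 3-byte char #6 = ED 90 B5.
Offset 19: leading byte 0xE3 = 11100011 → 3-byte char #7 = E3 81 8E.
Leading byte 0xE3 = 11100011 matches 1110xxxx → 3-byte sequence.
Byte 1: 0xE3 = 11100011, payload 0011 (4 bits).
Byte 2: 0x81 = 10000001 (10xxxxxx ✓), payload 000001.
Byte 3: 0x8E = 10001110 (10xxxxxx ✓), payload 001110.
Concatenate: 0011000001001110 = 0x304E (16 bits → U+304E).

U+304E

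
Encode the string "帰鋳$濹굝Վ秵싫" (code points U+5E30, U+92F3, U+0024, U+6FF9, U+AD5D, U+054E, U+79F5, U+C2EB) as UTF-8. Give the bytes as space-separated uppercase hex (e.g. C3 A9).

E5 B8 B0 E9 8B B3 24 E6 BF B9 EA B5 9D D5 8E E7 A7 B5 EC 8B AB

U+5E30: 3-byte form → E5 B8 B0.
U+92F3: 3-byte form → E9 8B B3.
U+0024: 1-byte form → 24.
U+6FF9: 3-byte form → E6 BF B9.
U+AD5D: 3-byte form → EA B5 9D.
U+054E: 2-byte form → D5 8E.
U+79F5: 3-byte form → E7 A7 B5.
U+C2EB: 3-byte form → EC 8B AB.
Concatenated (21 bytes): E5 B8 B0 E9 8B B3 24 E6 BF B9 EA B5 9D D5 8E E7 A7 B5 EC 8B AB.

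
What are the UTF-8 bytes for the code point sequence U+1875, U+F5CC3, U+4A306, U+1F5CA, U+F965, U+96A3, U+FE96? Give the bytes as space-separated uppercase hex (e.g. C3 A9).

E1 A1 B5 F3 B5 B3 83 F1 8A 8C 86 F0 9F 97 8A EF A5 A5 E9 9A A3 EF BA 96

U+1875: 3-byte form → E1 A1 B5.
U+F5CC3: 4-byte form → F3 B5 B3 83.
U+4A306: 4-byte form → F1 8A 8C 86.
U+1F5CA: 4-byte form → F0 9F 97 8A.
U+F965: 3-byte form → EF A5 A5.
U+96A3: 3-byte form → E9 9A A3.
U+FE96: 3-byte form → EF BA 96.
Concatenated (24 bytes): E1 A1 B5 F3 B5 B3 83 F1 8A 8C 86 F0 9F 97 8A EF A5 A5 E9 9A A3 EF BA 96.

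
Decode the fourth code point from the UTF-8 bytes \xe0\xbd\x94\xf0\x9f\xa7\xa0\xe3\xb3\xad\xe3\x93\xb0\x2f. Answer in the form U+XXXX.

U+34F0

Offset 0: leading byte 0xE0 = 11100000 → 3-byte char #1 = E0 BD 94.
Offset 3: leading byte 0xF0 = 11110000 → 4-byte char #2 = F0 9F A7 A0.
Offset 7: leading byte 0xE3 = 11100011 → 3-byte char #3 = E3 B3 AD.
Offset 10: leading byte 0xE3 = 11100011 → 3-byte char #4 = E3 93 B0.
Leading byte 0xE3 = 11100011 matches 1110xxxx → 3-byte sequence.
Byte 1: 0xE3 = 11100011, payload 0011 (4 bits).
Byte 2: 0x93 = 10010011 (10xxxxxx ✓), payload 010011.
Byte 3: 0xB0 = 10110000 (10xxxxxx ✓), payload 110000.
Concatenate: 0011010011110000 = 0x34F0 (16 bits → U+34F0).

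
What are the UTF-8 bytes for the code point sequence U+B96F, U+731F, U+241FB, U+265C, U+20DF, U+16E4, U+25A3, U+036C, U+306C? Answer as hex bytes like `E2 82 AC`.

EB A5 AF E7 8C 9F F0 A4 87 BB E2 99 9C E2 83 9F E1 9B A4 E2 96 A3 CD AC E3 81 AC

U+B96F: 3-byte form → EB A5 AF.
U+731F: 3-byte form → E7 8C 9F.
U+241FB: 4-byte form → F0 A4 87 BB.
U+265C: 3-byte form → E2 99 9C.
U+20DF: 3-byte form → E2 83 9F.
U+16E4: 3-byte form → E1 9B A4.
U+25A3: 3-byte form → E2 96 A3.
U+036C: 2-byte form → CD AC.
U+306C: 3-byte form → E3 81 AC.
Concatenated (27 bytes): EB A5 AF E7 8C 9F F0 A4 87 BB E2 99 9C E2 83 9F E1 9B A4 E2 96 A3 CD AC E3 81 AC.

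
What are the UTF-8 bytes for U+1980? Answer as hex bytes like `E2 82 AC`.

U+1980 = 0x1980 = 6528 decimal. In range U+0800–U+FFFF → 3-byte form: 1110xxxx 10xxxxxx 10xxxxxx.
Binary (16 bits): 0001100110000000.
Split 4+6+6: 0001 | 100110 | 000000.
Byte 1: 11100001 = 0xE1.
Byte 2: 10100110 = 0xA6.
Byte 3: 10000000 = 0x80.

E1 A6 80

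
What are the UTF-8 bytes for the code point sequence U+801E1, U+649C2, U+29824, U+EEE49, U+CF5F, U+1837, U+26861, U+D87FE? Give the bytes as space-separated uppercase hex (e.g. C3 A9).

U+801E1: 4-byte form → F2 80 87 A1.
U+649C2: 4-byte form → F1 A4 A7 82.
U+29824: 4-byte form → F0 A9 A0 A4.
U+EEE49: 4-byte form → F3 AE B9 89.
U+CF5F: 3-byte form → EC BD 9F.
U+1837: 3-byte form → E1 A0 B7.
U+26861: 4-byte form → F0 A6 A1 A1.
U+D87FE: 4-byte form → F3 98 9F BE.
Concatenated (30 bytes): F2 80 87 A1 F1 A4 A7 82 F0 A9 A0 A4 F3 AE B9 89 EC BD 9F E1 A0 B7 F0 A6 A1 A1 F3 98 9F BE.

F2 80 87 A1 F1 A4 A7 82 F0 A9 A0 A4 F3 AE B9 89 EC BD 9F E1 A0 B7 F0 A6 A1 A1 F3 98 9F BE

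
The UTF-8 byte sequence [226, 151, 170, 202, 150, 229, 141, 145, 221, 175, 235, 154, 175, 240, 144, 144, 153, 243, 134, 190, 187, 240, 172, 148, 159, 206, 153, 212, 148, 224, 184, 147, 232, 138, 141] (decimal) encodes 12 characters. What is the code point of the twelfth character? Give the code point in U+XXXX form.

Offset 0: leading byte 0xE2 = 11100010 → 3-byte char #1 = E2 97 AA.
Offset 3: leading byte 0xCA = 11001010 → 2-byte char #2 = CA 96.
Offset 5: leading byte 0xE5 = 11100101 → 3-byte char #3 = E5 8D 91.
Offset 8: leading byte 0xDD = 11011101 → 2-byte char #4 = DD AF.
Offset 10: leading byte 0xEB = 11101011 → 3-byte char #5 = EB 9A AF.
Offset 13: leading byte 0xF0 = 11110000 → 4-byte char #6 = F0 90 90 99.
Offset 17: leading byte 0xF3 = 11110011 → 4-byte char #7 = F3 86 BE BB.
Offset 21: leading byte 0xF0 = 11110000 → 4-byte char #8 = F0 AC 94 9F.
Offset 25: leading byte 0xCE = 11001110 → 2-byte char #9 = CE 99.
Offset 27: leading byte 0xD4 = 11010100 → 2-byte char #10 = D4 94.
Offset 29: leading byte 0xE0 = 11100000 → 3-byte char #11 = E0 B8 93.
Offset 32: leading byte 0xE8 = 11101000 → 3-byte char #12 = E8 8A 8D.
Leading byte 0xE8 = 11101000 matches 1110xxxx → 3-byte sequence.
Byte 1: 0xE8 = 11101000, payload 1000 (4 bits).
Byte 2: 0x8A = 10001010 (10xxxxxx ✓), payload 001010.
Byte 3: 0x8D = 10001101 (10xxxxxx ✓), payload 001101.
Concatenate: 1000001010001101 = 0x828D (16 bits → U+828D).

U+828D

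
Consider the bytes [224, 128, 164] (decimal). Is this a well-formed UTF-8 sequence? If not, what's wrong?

Leading byte 0xE0 = 11100000 → 3-byte form.
Continuation bytes all match 10xxxxxx. Payload decodes to 0x24.
But 0x24 < 0x800, the minimum for a 3-byte sequence — this is an overlong encoding.

invalid (overlong encoding)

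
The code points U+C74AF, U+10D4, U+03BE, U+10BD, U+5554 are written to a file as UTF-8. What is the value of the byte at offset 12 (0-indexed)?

0xE5

U+C74AF → 4-byte form F3 87 92 AF at offsets 0–3.
U+10D4 → 3-byte form E1 83 94 at offsets 4–6.
U+03BE → 2-byte form CE BE at offsets 7–8.
U+10BD → 3-byte form E1 82 BD at offsets 9–11.
U+5554 → 3-byte form E5 95 94 at offsets 12–14.
Offset 12 falls in char 5's range; it's byte 1 of E5 95 94 = 0xE5.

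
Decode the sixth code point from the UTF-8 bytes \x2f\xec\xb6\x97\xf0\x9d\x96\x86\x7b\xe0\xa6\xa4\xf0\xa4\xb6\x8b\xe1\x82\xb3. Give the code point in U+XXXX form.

U+24D8B

Offset 0: leading byte 0x2F = 00101111 → 1-byte char #1 = 2F.
Offset 1: leading byte 0xEC = 11101100 → 3-byte char #2 = EC B6 97.
Offset 4: leading byte 0xF0 = 11110000 → 4-byte char #3 = F0 9D 96 86.
Offset 8: leading byte 0x7B = 01111011 → 1-byte char #4 = 7B.
Offset 9: leading byte 0xE0 = 11100000 → 3-byte char #5 = E0 A6 A4.
Offset 12: leading byte 0xF0 = 11110000 → 4-byte char #6 = F0 A4 B6 8B.
Leading byte 0xF0 = 11110000 matches 11110xxx → 4-byte sequence.
Byte 1: 0xF0 = 11110000, payload 000 (3 bits).
Byte 2: 0xA4 = 10100100 (10xxxxxx ✓), payload 100100.
Byte 3: 0xB6 = 10110110 (10xxxxxx ✓), payload 110110.
Byte 4: 0x8B = 10001011 (10xxxxxx ✓), payload 001011.
Concatenate: 000100100110110001011 = 0x24D8B (21 bits → U+24D8B).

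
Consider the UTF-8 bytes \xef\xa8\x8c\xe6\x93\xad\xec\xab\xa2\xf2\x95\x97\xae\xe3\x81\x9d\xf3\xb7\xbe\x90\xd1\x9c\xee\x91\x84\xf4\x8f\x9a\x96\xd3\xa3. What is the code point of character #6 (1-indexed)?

U+F7F90

Offset 0: leading byte 0xEF = 11101111 → 3-byte char #1 = EF A8 8C.
Offset 3: leading byte 0xE6 = 11100110 → 3-byte char #2 = E6 93 AD.
Offset 6: leading byte 0xEC = 11101100 → 3-byte char #3 = EC AB A2.
Offset 9: leading byte 0xF2 = 11110010 → 4-byte char #4 = F2 95 97 AE.
Offset 13: leading byte 0xE3 = 11100011 → 3-byte char #5 = E3 81 9D.
Offset 16: leading byte 0xF3 = 11110011 → 4-byte char #6 = F3 B7 BE 90.
Leading byte 0xF3 = 11110011 matches 11110xxx → 4-byte sequence.
Byte 1: 0xF3 = 11110011, payload 011 (3 bits).
Byte 2: 0xB7 = 10110111 (10xxxxxx ✓), payload 110111.
Byte 3: 0xBE = 10111110 (10xxxxxx ✓), payload 111110.
Byte 4: 0x90 = 10010000 (10xxxxxx ✓), payload 010000.
Concatenate: 011110111111110010000 = 0xF7F90 (21 bits → U+F7F90).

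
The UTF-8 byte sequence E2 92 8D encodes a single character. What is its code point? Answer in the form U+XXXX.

U+248D

Leading byte 0xE2 = 11100010 matches 1110xxxx → 3-byte sequence.
Byte 1: 0xE2 = 11100010, payload 0010 (4 bits).
Byte 2: 0x92 = 10010010 (10xxxxxx ✓), payload 010010.
Byte 3: 0x8D = 10001101 (10xxxxxx ✓), payload 001101.
Concatenate: 0010010010001101 = 0x248D (16 bits → U+248D).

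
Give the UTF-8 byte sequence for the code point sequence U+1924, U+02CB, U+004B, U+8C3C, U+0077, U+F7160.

E1 A4 A4 CB 8B 4B E8 B0 BC 77 F3 B7 85 A0

U+1924: 3-byte form → E1 A4 A4.
U+02CB: 2-byte form → CB 8B.
U+004B: 1-byte form → 4B.
U+8C3C: 3-byte form → E8 B0 BC.
U+0077: 1-byte form → 77.
U+F7160: 4-byte form → F3 B7 85 A0.
Concatenated (14 bytes): E1 A4 A4 CB 8B 4B E8 B0 BC 77 F3 B7 85 A0.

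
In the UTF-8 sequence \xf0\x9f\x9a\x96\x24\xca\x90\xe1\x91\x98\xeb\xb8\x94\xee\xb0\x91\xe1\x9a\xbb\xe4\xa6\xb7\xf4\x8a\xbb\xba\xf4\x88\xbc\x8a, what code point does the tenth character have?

U+108F0A

Offset 0: leading byte 0xF0 = 11110000 → 4-byte char #1 = F0 9F 9A 96.
Offset 4: leading byte 0x24 = 00100100 → 1-byte char #2 = 24.
Offset 5: leading byte 0xCA = 11001010 → 2-byte char #3 = CA 90.
Offset 7: leading byte 0xE1 = 11100001 → 3-byte char #4 = E1 91 98.
Offset 10: leading byte 0xEB = 11101011 → 3-byte char #5 = EB B8 94.
Offset 13: leading byte 0xEE = 11101110 → 3-byte char #6 = EE B0 91.
Offset 16: leading byte 0xE1 = 11100001 → 3-byte char #7 = E1 9A BB.
Offset 19: leading byte 0xE4 = 11100100 → 3-byte char #8 = E4 A6 B7.
Offset 22: leading byte 0xF4 = 11110100 → 4-byte char #9 = F4 8A BB BA.
Offset 26: leading byte 0xF4 = 11110100 → 4-byte char #10 = F4 88 BC 8A.
Leading byte 0xF4 = 11110100 matches 11110xxx → 4-byte sequence.
Byte 1: 0xF4 = 11110100, payload 100 (3 bits).
Byte 2: 0x88 = 10001000 (10xxxxxx ✓), payload 001000.
Byte 3: 0xBC = 10111100 (10xxxxxx ✓), payload 111100.
Byte 4: 0x8A = 10001010 (10xxxxxx ✓), payload 001010.
Concatenate: 100001000111100001010 = 0x108F0A (21 bits → U+108F0A).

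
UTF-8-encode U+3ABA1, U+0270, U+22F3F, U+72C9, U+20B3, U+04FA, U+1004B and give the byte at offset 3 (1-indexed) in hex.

1-indexed offset 3 is 0-indexed offset 2.
U+3ABA1 → 4-byte form F0 BA AE A1 at offsets 0–3.
Offset 2 falls in char 1's range; it's byte 3 of F0 BA AE A1 = 0xAE.

0xAE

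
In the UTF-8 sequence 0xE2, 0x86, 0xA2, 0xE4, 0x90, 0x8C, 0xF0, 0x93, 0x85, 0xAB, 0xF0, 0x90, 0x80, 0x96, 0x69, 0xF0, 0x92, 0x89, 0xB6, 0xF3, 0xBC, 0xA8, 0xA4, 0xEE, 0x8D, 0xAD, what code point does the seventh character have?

Offset 0: leading byte 0xE2 = 11100010 → 3-byte char #1 = E2 86 A2.
Offset 3: leading byte 0xE4 = 11100100 → 3-byte char #2 = E4 90 8C.
Offset 6: leading byte 0xF0 = 11110000 → 4-byte char #3 = F0 93 85 AB.
Offset 10: leading byte 0xF0 = 11110000 → 4-byte char #4 = F0 90 80 96.
Offset 14: leading byte 0x69 = 01101001 → 1-byte char #5 = 69.
Offset 15: leading byte 0xF0 = 11110000 → 4-byte char #6 = F0 92 89 B6.
Offset 19: leading byte 0xF3 = 11110011 → 4-byte char #7 = F3 BC A8 A4.
Leading byte 0xF3 = 11110011 matches 11110xxx → 4-byte sequence.
Byte 1: 0xF3 = 11110011, payload 011 (3 bits).
Byte 2: 0xBC = 10111100 (10xxxxxx ✓), payload 111100.
Byte 3: 0xA8 = 10101000 (10xxxxxx ✓), payload 101000.
Byte 4: 0xA4 = 10100100 (10xxxxxx ✓), payload 100100.
Concatenate: 011111100101000100100 = 0xFCA24 (21 bits → U+FCA24).

U+FCA24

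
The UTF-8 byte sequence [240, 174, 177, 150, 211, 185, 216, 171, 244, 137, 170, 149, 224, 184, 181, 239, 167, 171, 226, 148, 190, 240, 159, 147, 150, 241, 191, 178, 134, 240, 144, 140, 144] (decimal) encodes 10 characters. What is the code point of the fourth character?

U+109A95

Offset 0: leading byte 0xF0 = 11110000 → 4-byte char #1 = F0 AE B1 96.
Offset 4: leading byte 0xD3 = 11010011 → 2-byte char #2 = D3 B9.
Offset 6: leading byte 0xD8 = 11011000 → 2-byte char #3 = D8 AB.
Offset 8: leading byte 0xF4 = 11110100 → 4-byte char #4 = F4 89 AA 95.
Leading byte 0xF4 = 11110100 matches 11110xxx → 4-byte sequence.
Byte 1: 0xF4 = 11110100, payload 100 (3 bits).
Byte 2: 0x89 = 10001001 (10xxxxxx ✓), payload 001001.
Byte 3: 0xAA = 10101010 (10xxxxxx ✓), payload 101010.
Byte 4: 0x95 = 10010101 (10xxxxxx ✓), payload 010101.
Concatenate: 100001001101010010101 = 0x109A95 (21 bits → U+109A95).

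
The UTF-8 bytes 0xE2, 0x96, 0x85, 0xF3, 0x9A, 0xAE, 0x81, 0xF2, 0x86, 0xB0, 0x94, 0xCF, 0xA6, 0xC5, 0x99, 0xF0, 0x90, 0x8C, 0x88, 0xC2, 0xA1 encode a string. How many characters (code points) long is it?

Byte at offset 0: 0xE2 = 11100010 → 3-byte char (#1). Advance 3.
Byte at offset 3: 0xF3 = 11110011 → 4-byte char (#2). Advance 4.
Byte at offset 7: 0xF2 = 11110010 → 4-byte char (#3). Advance 4.
Byte at offset 11: 0xCF = 11001111 → 2-byte char (#4). Advance 2.
Byte at offset 13: 0xC5 = 11000101 → 2-byte char (#5). Advance 2.
Byte at offset 15: 0xF0 = 11110000 → 4-byte char (#6). Advance 4.
Byte at offset 19: 0xC2 = 11000010 → 2-byte char (#7). Advance 2.
Reached end at offset 21 after 7 code points.

7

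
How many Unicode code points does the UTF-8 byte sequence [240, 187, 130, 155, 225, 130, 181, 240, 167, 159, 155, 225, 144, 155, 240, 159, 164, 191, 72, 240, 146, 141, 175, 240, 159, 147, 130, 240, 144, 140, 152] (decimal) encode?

Byte at offset 0: 0xF0 = 11110000 → 4-byte char (#1). Advance 4.
Byte at offset 4: 0xE1 = 11100001 → 3-byte char (#2). Advance 3.
Byte at offset 7: 0xF0 = 11110000 → 4-byte char (#3). Advance 4.
Byte at offset 11: 0xE1 = 11100001 → 3-byte char (#4). Advance 3.
Byte at offset 14: 0xF0 = 11110000 → 4-byte char (#5). Advance 4.
Byte at offset 18: 0x48 = 01001000 → 1-byte char (#6). Advance 1.
Byte at offset 19: 0xF0 = 11110000 → 4-byte char (#7). Advance 4.
Byte at offset 23: 0xF0 = 11110000 → 4-byte char (#8). Advance 4.
Byte at offset 27: 0xF0 = 11110000 → 4-byte char (#9). Advance 4.
Reached end at offset 31 after 9 code points.

9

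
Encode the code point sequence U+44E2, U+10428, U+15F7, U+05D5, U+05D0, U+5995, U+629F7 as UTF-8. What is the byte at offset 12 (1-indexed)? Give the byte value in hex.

0x95

1-indexed offset 12 is 0-indexed offset 11.
U+44E2 → 3-byte form E4 93 A2 at offsets 0–2.
U+10428 → 4-byte form F0 90 90 A8 at offsets 3–6.
U+15F7 → 3-byte form E1 97 B7 at offsets 7–9.
U+05D5 → 2-byte form D7 95 at offsets 10–11.
Offset 11 falls in char 4's range; it's byte 2 of D7 95 = 0x95.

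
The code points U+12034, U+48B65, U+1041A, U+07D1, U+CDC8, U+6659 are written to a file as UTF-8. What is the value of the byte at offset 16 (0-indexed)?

0x88

U+12034 → 4-byte form F0 92 80 B4 at offsets 0–3.
U+48B65 → 4-byte form F1 88 AD A5 at offsets 4–7.
U+1041A → 4-byte form F0 90 90 9A at offsets 8–11.
U+07D1 → 2-byte form DF 91 at offsets 12–13.
U+CDC8 → 3-byte form EC B7 88 at offsets 14–16.
Offset 16 falls in char 5's range; it's byte 3 of EC B7 88 = 0x88.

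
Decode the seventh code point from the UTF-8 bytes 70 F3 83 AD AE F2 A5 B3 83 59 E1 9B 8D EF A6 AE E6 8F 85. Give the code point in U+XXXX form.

U+63C5

Offset 0: leading byte 0x70 = 01110000 → 1-byte char #1 = 70.
Offset 1: leading byte 0xF3 = 11110011 → 4-byte char #2 = F3 83 AD AE.
Offset 5: leading byte 0xF2 = 11110010 → 4-byte char #3 = F2 A5 B3 83.
Offset 9: leading byte 0x59 = 01011001 → 1-byte char #4 = 59.
Offset 10: leading byte 0xE1 = 11100001 → 3-byte char #5 = E1 9B 8D.
Offset 13: leading byte 0xEF = 11101111 → 3-byte char #6 = EF A6 AE.
Offset 16: leading byte 0xE6 = 11100110 → 3-byte char #7 = E6 8F 85.
Leading byte 0xE6 = 11100110 matches 1110xxxx → 3-byte sequence.
Byte 1: 0xE6 = 11100110, payload 0110 (4 bits).
Byte 2: 0x8F = 10001111 (10xxxxxx ✓), payload 001111.
Byte 3: 0x85 = 10000101 (10xxxxxx ✓), payload 000101.
Concatenate: 0110001111000101 = 0x63C5 (16 bits → U+63C5).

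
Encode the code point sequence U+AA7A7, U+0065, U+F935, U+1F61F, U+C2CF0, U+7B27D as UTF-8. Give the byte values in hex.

F2 AA 9E A7 65 EF A4 B5 F0 9F 98 9F F3 82 B3 B0 F1 BB 89 BD

U+AA7A7: 4-byte form → F2 AA 9E A7.
U+0065: 1-byte form → 65.
U+F935: 3-byte form → EF A4 B5.
U+1F61F: 4-byte form → F0 9F 98 9F.
U+C2CF0: 4-byte form → F3 82 B3 B0.
U+7B27D: 4-byte form → F1 BB 89 BD.
Concatenated (20 bytes): F2 AA 9E A7 65 EF A4 B5 F0 9F 98 9F F3 82 B3 B0 F1 BB 89 BD.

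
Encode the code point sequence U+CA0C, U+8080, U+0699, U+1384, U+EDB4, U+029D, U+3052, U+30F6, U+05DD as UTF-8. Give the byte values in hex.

EC A8 8C E8 82 80 DA 99 E1 8E 84 EE B6 B4 CA 9D E3 81 92 E3 83 B6 D7 9D

U+CA0C: 3-byte form → EC A8 8C.
U+8080: 3-byte form → E8 82 80.
U+0699: 2-byte form → DA 99.
U+1384: 3-byte form → E1 8E 84.
U+EDB4: 3-byte form → EE B6 B4.
U+029D: 2-byte form → CA 9D.
U+3052: 3-byte form → E3 81 92.
U+30F6: 3-byte form → E3 83 B6.
U+05DD: 2-byte form → D7 9D.
Concatenated (24 bytes): EC A8 8C E8 82 80 DA 99 E1 8E 84 EE B6 B4 CA 9D E3 81 92 E3 83 B6 D7 9D.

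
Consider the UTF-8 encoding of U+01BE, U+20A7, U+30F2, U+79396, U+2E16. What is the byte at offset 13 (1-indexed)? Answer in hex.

1-indexed offset 13 is 0-indexed offset 12.
U+01BE → 2-byte form C6 BE at offsets 0–1.
U+20A7 → 3-byte form E2 82 A7 at offsets 2–4.
U+30F2 → 3-byte form E3 83 B2 at offsets 5–7.
U+79396 → 4-byte form F1 B9 8E 96 at offsets 8–11.
U+2E16 → 3-byte form E2 B8 96 at offsets 12–14.
Offset 12 falls in char 5's range; it's byte 1 of E2 B8 96 = 0xE2.

0xE2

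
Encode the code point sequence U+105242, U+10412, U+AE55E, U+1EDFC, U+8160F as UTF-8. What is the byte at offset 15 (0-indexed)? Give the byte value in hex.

0xBC

U+105242 → 4-byte form F4 85 89 82 at offsets 0–3.
U+10412 → 4-byte form F0 90 90 92 at offsets 4–7.
U+AE55E → 4-byte form F2 AE 95 9E at offsets 8–11.
U+1EDFC → 4-byte form F0 9E B7 BC at offsets 12–15.
Offset 15 falls in char 4's range; it's byte 4 of F0 9E B7 BC = 0xBC.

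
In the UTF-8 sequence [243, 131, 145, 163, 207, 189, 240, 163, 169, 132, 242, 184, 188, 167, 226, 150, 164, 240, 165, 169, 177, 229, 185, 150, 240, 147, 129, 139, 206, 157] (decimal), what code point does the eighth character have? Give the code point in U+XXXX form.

Offset 0: leading byte 0xF3 = 11110011 → 4-byte char #1 = F3 83 91 A3.
Offset 4: leading byte 0xCF = 11001111 → 2-byte char #2 = CF BD.
Offset 6: leading byte 0xF0 = 11110000 → 4-byte char #3 = F0 A3 A9 84.
Offset 10: leading byte 0xF2 = 11110010 → 4-byte char #4 = F2 B8 BC A7.
Offset 14: leading byte 0xE2 = 11100010 → 3-byte char #5 = E2 96 A4.
Offset 17: leading byte 0xF0 = 11110000 → 4-byte char #6 = F0 A5 A9 B1.
Offset 21: leading byte 0xE5 = 11100101 → 3-byte char #7 = E5 B9 96.
Offset 24: leading byte 0xF0 = 11110000 → 4-byte char #8 = F0 93 81 8B.
Leading byte 0xF0 = 11110000 matches 11110xxx → 4-byte sequence.
Byte 1: 0xF0 = 11110000, payload 000 (3 bits).
Byte 2: 0x93 = 10010011 (10xxxxxx ✓), payload 010011.
Byte 3: 0x81 = 10000001 (10xxxxxx ✓), payload 000001.
Byte 4: 0x8B = 10001011 (10xxxxxx ✓), payload 001011.
Concatenate: 000010011000001001011 = 0x1304B (21 bits → U+1304B).

U+1304B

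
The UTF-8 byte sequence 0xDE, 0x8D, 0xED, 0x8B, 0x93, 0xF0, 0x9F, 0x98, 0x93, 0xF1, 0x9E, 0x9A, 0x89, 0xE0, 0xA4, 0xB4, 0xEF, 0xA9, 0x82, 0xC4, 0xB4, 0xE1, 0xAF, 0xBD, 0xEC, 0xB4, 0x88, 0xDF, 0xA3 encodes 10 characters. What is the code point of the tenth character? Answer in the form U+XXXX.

U+07E3

Offset 0: leading byte 0xDE = 11011110 → 2-byte char #1 = DE 8D.
Offset 2: leading byte 0xED = 11101101 → 3-byte char #2 = ED 8B 93.
Offset 5: leading byte 0xF0 = 11110000 → 4-byte char #3 = F0 9F 98 93.
Offset 9: leading byte 0xF1 = 11110001 → 4-byte char #4 = F1 9E 9A 89.
Offset 13: leading byte 0xE0 = 11100000 → 3-byte char #5 = E0 A4 B4.
Offset 16: leading byte 0xEF = 11101111 → 3-byte char #6 = EF A9 82.
Offset 19: leading byte 0xC4 = 11000100 → 2-byte char #7 = C4 B4.
Offset 21: leading byte 0xE1 = 11100001 → 3-byte char #8 = E1 AF BD.
Offset 24: leading byte 0xEC = 11101100 → 3-byte char #9 = EC B4 88.
Offset 27: leading byte 0xDF = 11011111 → 2-byte char #10 = DF A3.
Leading byte 0xDF = 11011111 matches 110xxxxx → 2-byte sequence.
Byte 1: 0xDF = 11011111, payload 11111 (5 bits).
Byte 2: 0xA3 = 10100011 (10xxxxxx ✓), payload 100011.
Concatenate: 11111100011 = 0x7E3 (11 bits → U+07E3).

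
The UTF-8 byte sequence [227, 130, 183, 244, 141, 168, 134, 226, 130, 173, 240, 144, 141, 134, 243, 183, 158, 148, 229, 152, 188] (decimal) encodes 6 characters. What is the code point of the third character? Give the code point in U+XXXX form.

Offset 0: leading byte 0xE3 = 11100011 → 3-byte char #1 = E3 82 B7.
Offset 3: leading byte 0xF4 = 11110100 → 4-byte char #2 = F4 8D A8 86.
Offset 7: leading byte 0xE2 = 11100010 → 3-byte char #3 = E2 82 AD.
Leading byte 0xE2 = 11100010 matches 1110xxxx → 3-byte sequence.
Byte 1: 0xE2 = 11100010, payload 0010 (4 bits).
Byte 2: 0x82 = 10000010 (10xxxxxx ✓), payload 000010.
Byte 3: 0xAD = 10101101 (10xxxxxx ✓), payload 101101.
Concatenate: 0010000010101101 = 0x20AD (16 bits → U+20AD).

U+20AD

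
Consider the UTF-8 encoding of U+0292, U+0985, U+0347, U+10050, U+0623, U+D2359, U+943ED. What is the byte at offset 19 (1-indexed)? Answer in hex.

0x94

1-indexed offset 19 is 0-indexed offset 18.
U+0292 → 2-byte form CA 92 at offsets 0–1.
U+0985 → 3-byte form E0 A6 85 at offsets 2–4.
U+0347 → 2-byte form CD 87 at offsets 5–6.
U+10050 → 4-byte form F0 90 81 90 at offsets 7–10.
U+0623 → 2-byte form D8 A3 at offsets 11–12.
U+D2359 → 4-byte form F3 92 8D 99 at offsets 13–16.
U+943ED → 4-byte form F2 94 8F AD at offsets 17–20.
Offset 18 falls in char 7's range; it's byte 2 of F2 94 8F AD = 0x94.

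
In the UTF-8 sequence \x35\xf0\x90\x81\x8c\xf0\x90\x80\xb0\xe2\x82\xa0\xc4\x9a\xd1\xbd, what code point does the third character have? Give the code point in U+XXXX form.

U+10030

Offset 0: leading byte 0x35 = 00110101 → 1-byte char #1 = 35.
Offset 1: leading byte 0xF0 = 11110000 → 4-byte char #2 = F0 90 81 8C.
Offset 5: leading byte 0xF0 = 11110000 → 4-byte char #3 = F0 90 80 B0.
Leading byte 0xF0 = 11110000 matches 11110xxx → 4-byte sequence.
Byte 1: 0xF0 = 11110000, payload 000 (3 bits).
Byte 2: 0x90 = 10010000 (10xxxxxx ✓), payload 010000.
Byte 3: 0x80 = 10000000 (10xxxxxx ✓), payload 000000.
Byte 4: 0xB0 = 10110000 (10xxxxxx ✓), payload 110000.
Concatenate: 000010000000000110000 = 0x10030 (21 bits → U+10030).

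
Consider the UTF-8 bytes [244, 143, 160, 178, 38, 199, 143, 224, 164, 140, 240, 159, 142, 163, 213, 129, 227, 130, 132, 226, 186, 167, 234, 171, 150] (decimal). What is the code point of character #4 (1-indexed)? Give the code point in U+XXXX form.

U+090C

Offset 0: leading byte 0xF4 = 11110100 → 4-byte char #1 = F4 8F A0 B2.
Offset 4: leading byte 0x26 = 00100110 → 1-byte char #2 = 26.
Offset 5: leading byte 0xC7 = 11000111 → 2-byte char #3 = C7 8F.
Offset 7: leading byte 0xE0 = 11100000 → 3-byte char #4 = E0 A4 8C.
Leading byte 0xE0 = 11100000 matches 1110xxxx → 3-byte sequence.
Byte 1: 0xE0 = 11100000, payload 0000 (4 bits).
Byte 2: 0xA4 = 10100100 (10xxxxxx ✓), payload 100100.
Byte 3: 0x8C = 10001100 (10xxxxxx ✓), payload 001100.
Concatenate: 0000100100001100 = 0x90C (16 bits → U+090C).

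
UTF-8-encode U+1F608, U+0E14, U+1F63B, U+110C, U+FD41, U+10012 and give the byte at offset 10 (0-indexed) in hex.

U+1F608 → 4-byte form F0 9F 98 88 at offsets 0–3.
U+0E14 → 3-byte form E0 B8 94 at offsets 4–6.
U+1F63B → 4-byte form F0 9F 98 BB at offsets 7–10.
Offset 10 falls in char 3's range; it's byte 4 of F0 9F 98 BB = 0xBB.

0xBB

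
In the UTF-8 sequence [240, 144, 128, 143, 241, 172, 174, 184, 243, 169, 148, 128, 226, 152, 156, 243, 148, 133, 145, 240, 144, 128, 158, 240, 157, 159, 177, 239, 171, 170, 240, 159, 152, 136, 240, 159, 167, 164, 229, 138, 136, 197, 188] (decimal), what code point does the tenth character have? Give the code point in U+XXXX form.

U+1F9E4

Offset 0: leading byte 0xF0 = 11110000 → 4-byte char #1 = F0 90 80 8F.
Offset 4: leading byte 0xF1 = 11110001 → 4-byte char #2 = F1 AC AE B8.
Offset 8: leading byte 0xF3 = 11110011 → 4-byte char #3 = F3 A9 94 80.
Offset 12: leading byte 0xE2 = 11100010 → 3-byte char #4 = E2 98 9C.
Offset 15: leading byte 0xF3 = 11110011 → 4-byte char #5 = F3 94 85 91.
Offset 19: leading byte 0xF0 = 11110000 → 4-byte char #6 = F0 90 80 9E.
Offset 23: leading byte 0xF0 = 11110000 → 4-byte char #7 = F0 9D 9F B1.
Offset 27: leading byte 0xEF = 11101111 → 3-byte char #8 = EF AB AA.
Offset 30: leading byte 0xF0 = 11110000 → 4-byte char #9 = F0 9F 98 88.
Offset 34: leading byte 0xF0 = 11110000 → 4-byte char #10 = F0 9F A7 A4.
Leading byte 0xF0 = 11110000 matches 11110xxx → 4-byte sequence.
Byte 1: 0xF0 = 11110000, payload 000 (3 bits).
Byte 2: 0x9F = 10011111 (10xxxxxx ✓), payload 011111.
Byte 3: 0xA7 = 10100111 (10xxxxxx ✓), payload 100111.
Byte 4: 0xA4 = 10100100 (10xxxxxx ✓), payload 100100.
Concatenate: 000011111100111100100 = 0x1F9E4 (21 bits → U+1F9E4).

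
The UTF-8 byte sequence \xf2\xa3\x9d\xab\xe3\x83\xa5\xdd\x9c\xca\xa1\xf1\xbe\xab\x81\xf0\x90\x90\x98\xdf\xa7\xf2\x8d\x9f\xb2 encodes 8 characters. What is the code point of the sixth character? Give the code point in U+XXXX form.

Offset 0: leading byte 0xF2 = 11110010 → 4-byte char #1 = F2 A3 9D AB.
Offset 4: leading byte 0xE3 = 11100011 → 3-byte char #2 = E3 83 A5.
Offset 7: leading byte 0xDD = 11011101 → 2-byte char #3 = DD 9C.
Offset 9: leading byte 0xCA = 11001010 → 2-byte char #4 = CA A1.
Offset 11: leading byte 0xF1 = 11110001 → 4-byte char #5 = F1 BE AB 81.
Offset 15: leading byte 0xF0 = 11110000 → 4-byte char #6 = F0 90 90 98.
Leading byte 0xF0 = 11110000 matches 11110xxx → 4-byte sequence.
Byte 1: 0xF0 = 11110000, payload 000 (3 bits).
Byte 2: 0x90 = 10010000 (10xxxxxx ✓), payload 010000.
Byte 3: 0x90 = 10010000 (10xxxxxx ✓), payload 010000.
Byte 4: 0x98 = 10011000 (10xxxxxx ✓), payload 011000.
Concatenate: 000010000010000011000 = 0x10418 (21 bits → U+10418).

U+10418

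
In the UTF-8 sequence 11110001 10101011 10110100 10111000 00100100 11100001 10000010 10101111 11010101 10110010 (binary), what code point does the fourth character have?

U+0572

Offset 0: leading byte 0xF1 = 11110001 → 4-byte char #1 = F1 AB B4 B8.
Offset 4: leading byte 0x24 = 00100100 → 1-byte char #2 = 24.
Offset 5: leading byte 0xE1 = 11100001 → 3-byte char #3 = E1 82 AF.
Offset 8: leading byte 0xD5 = 11010101 → 2-byte char #4 = D5 B2.
Leading byte 0xD5 = 11010101 matches 110xxxxx → 2-byte sequence.
Byte 1: 0xD5 = 11010101, payload 10101 (5 bits).
Byte 2: 0xB2 = 10110010 (10xxxxxx ✓), payload 110010.
Concatenate: 10101110010 = 0x572 (11 bits → U+0572).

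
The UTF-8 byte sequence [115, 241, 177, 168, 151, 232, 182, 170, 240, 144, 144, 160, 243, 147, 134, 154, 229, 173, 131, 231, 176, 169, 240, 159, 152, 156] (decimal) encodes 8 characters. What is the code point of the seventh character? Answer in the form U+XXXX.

U+7C29

Offset 0: leading byte 0x73 = 01110011 → 1-byte char #1 = 73.
Offset 1: leading byte 0xF1 = 11110001 → 4-byte char #2 = F1 B1 A8 97.
Offset 5: leading byte 0xE8 = 11101000 → 3-byte char #3 = E8 B6 AA.
Offset 8: leading byte 0xF0 = 11110000 → 4-byte char #4 = F0 90 90 A0.
Offset 12: leading byte 0xF3 = 11110011 → 4-byte char #5 = F3 93 86 9A.
Offset 16: leading byte 0xE5 = 11100101 → 3-byte char #6 = E5 AD 83.
Offset 19: leading byte 0xE7 = 11100111 → 3-byte char #7 = E7 B0 A9.
Leading byte 0xE7 = 11100111 matches 1110xxxx → 3-byte sequence.
Byte 1: 0xE7 = 11100111, payload 0111 (4 bits).
Byte 2: 0xB0 = 10110000 (10xxxxxx ✓), payload 110000.
Byte 3: 0xA9 = 10101001 (10xxxxxx ✓), payload 101001.
Concatenate: 0111110000101001 = 0x7C29 (16 bits → U+7C29).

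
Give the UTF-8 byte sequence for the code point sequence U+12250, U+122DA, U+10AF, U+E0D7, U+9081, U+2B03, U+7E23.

F0 92 89 90 F0 92 8B 9A E1 82 AF EE 83 97 E9 82 81 E2 AC 83 E7 B8 A3

U+12250: 4-byte form → F0 92 89 90.
U+122DA: 4-byte form → F0 92 8B 9A.
U+10AF: 3-byte form → E1 82 AF.
U+E0D7: 3-byte form → EE 83 97.
U+9081: 3-byte form → E9 82 81.
U+2B03: 3-byte form → E2 AC 83.
U+7E23: 3-byte form → E7 B8 A3.
Concatenated (23 bytes): F0 92 89 90 F0 92 8B 9A E1 82 AF EE 83 97 E9 82 81 E2 AC 83 E7 B8 A3.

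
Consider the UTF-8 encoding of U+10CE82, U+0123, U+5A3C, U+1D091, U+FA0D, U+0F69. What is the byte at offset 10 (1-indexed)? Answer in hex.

1-indexed offset 10 is 0-indexed offset 9.
U+10CE82 → 4-byte form F4 8C BA 82 at offsets 0–3.
U+0123 → 2-byte form C4 A3 at offsets 4–5.
U+5A3C → 3-byte form E5 A8 BC at offsets 6–8.
U+1D091 → 4-byte form F0 9D 82 91 at offsets 9–12.
Offset 9 falls in char 4's range; it's byte 1 of F0 9D 82 91 = 0xF0.

0xF0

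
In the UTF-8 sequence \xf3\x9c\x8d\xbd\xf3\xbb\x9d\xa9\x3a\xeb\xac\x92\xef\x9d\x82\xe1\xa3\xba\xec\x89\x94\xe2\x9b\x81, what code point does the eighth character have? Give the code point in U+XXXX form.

U+26C1

Offset 0: leading byte 0xF3 = 11110011 → 4-byte char #1 = F3 9C 8D BD.
Offset 4: leading byte 0xF3 = 11110011 → 4-byte char #2 = F3 BB 9D A9.
Offset 8: leading byte 0x3A = 00111010 → 1-byte char #3 = 3A.
Offset 9: leading byte 0xEB = 11101011 → 3-byte char #4 = EB AC 92.
Offset 12: leading byte 0xEF = 11101111 → 3-byte char #5 = EF 9D 82.
Offset 15: leading byte 0xE1 = 11100001 → 3-byte char #6 = E1 A3 BA.
Offset 18: leading byte 0xEC = 11101100 → 3-byte char #7 = EC 89 94.
Offset 21: leading byte 0xE2 = 11100010 → 3-byte char #8 = E2 9B 81.
Leading byte 0xE2 = 11100010 matches 1110xxxx → 3-byte sequence.
Byte 1: 0xE2 = 11100010, payload 0010 (4 bits).
Byte 2: 0x9B = 10011011 (10xxxxxx ✓), payload 011011.
Byte 3: 0x81 = 10000001 (10xxxxxx ✓), payload 000001.
Concatenate: 0010011011000001 = 0x26C1 (16 bits → U+26C1).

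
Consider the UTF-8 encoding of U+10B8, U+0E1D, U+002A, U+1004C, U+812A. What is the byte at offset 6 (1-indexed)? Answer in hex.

1-indexed offset 6 is 0-indexed offset 5.
U+10B8 → 3-byte form E1 82 B8 at offsets 0–2.
U+0E1D → 3-byte form E0 B8 9D at offsets 3–5.
Offset 5 falls in char 2's range; it's byte 3 of E0 B8 9D = 0x9D.

0x9D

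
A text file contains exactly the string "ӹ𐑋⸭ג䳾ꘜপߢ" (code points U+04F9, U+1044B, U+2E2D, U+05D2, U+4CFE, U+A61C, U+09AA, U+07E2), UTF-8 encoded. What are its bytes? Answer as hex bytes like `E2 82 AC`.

D3 B9 F0 90 91 8B E2 B8 AD D7 92 E4 B3 BE EA 98 9C E0 A6 AA DF A2

U+04F9: 2-byte form → D3 B9.
U+1044B: 4-byte form → F0 90 91 8B.
U+2E2D: 3-byte form → E2 B8 AD.
U+05D2: 2-byte form → D7 92.
U+4CFE: 3-byte form → E4 B3 BE.
U+A61C: 3-byte form → EA 98 9C.
U+09AA: 3-byte form → E0 A6 AA.
U+07E2: 2-byte form → DF A2.
Concatenated (22 bytes): D3 B9 F0 90 91 8B E2 B8 AD D7 92 E4 B3 BE EA 98 9C E0 A6 AA DF A2.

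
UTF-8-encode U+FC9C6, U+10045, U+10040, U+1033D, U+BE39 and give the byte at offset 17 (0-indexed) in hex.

U+FC9C6 → 4-byte form F3 BC A7 86 at offsets 0–3.
U+10045 → 4-byte form F0 90 81 85 at offsets 4–7.
U+10040 → 4-byte form F0 90 81 80 at offsets 8–11.
U+1033D → 4-byte form F0 90 8C BD at offsets 12–15.
U+BE39 → 3-byte form EB B8 B9 at offsets 16–18.
Offset 17 falls in char 5's range; it's byte 2 of EB B8 B9 = 0xB8.

0xB8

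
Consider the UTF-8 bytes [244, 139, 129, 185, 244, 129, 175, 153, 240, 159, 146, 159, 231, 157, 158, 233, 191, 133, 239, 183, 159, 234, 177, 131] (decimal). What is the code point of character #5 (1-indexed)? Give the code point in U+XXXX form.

U+9FC5

Offset 0: leading byte 0xF4 = 11110100 → 4-byte char #1 = F4 8B 81 B9.
Offset 4: leading byte 0xF4 = 11110100 → 4-byte char #2 = F4 81 AF 99.
Offset 8: leading byte 0xF0 = 11110000 → 4-byte char #3 = F0 9F 92 9F.
Offset 12: leading byte 0xE7 = 11100111 → 3-byte char #4 = E7 9D 9E.
Offset 15: leading byte 0xE9 = 11101001 → 3-byte char #5 = E9 BF 85.
Leading byte 0xE9 = 11101001 matches 1110xxxx → 3-byte sequence.
Byte 1: 0xE9 = 11101001, payload 1001 (4 bits).
Byte 2: 0xBF = 10111111 (10xxxxxx ✓), payload 111111.
Byte 3: 0x85 = 10000101 (10xxxxxx ✓), payload 000101.
Concatenate: 1001111111000101 = 0x9FC5 (16 bits → U+9FC5).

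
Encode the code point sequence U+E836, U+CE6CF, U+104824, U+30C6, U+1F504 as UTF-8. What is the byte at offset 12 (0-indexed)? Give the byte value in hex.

U+E836 → 3-byte form EE A0 B6 at offsets 0–2.
U+CE6CF → 4-byte form F3 8E 9B 8F at offsets 3–6.
U+104824 → 4-byte form F4 84 A0 A4 at offsets 7–10.
U+30C6 → 3-byte form E3 83 86 at offsets 11–13.
Offset 12 falls in char 4's range; it's byte 2 of E3 83 86 = 0x83.

0x83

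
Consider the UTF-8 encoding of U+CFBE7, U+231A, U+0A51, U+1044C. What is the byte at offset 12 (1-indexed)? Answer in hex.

0x90

1-indexed offset 12 is 0-indexed offset 11.
U+CFBE7 → 4-byte form F3 8F AF A7 at offsets 0–3.
U+231A → 3-byte form E2 8C 9A at offsets 4–6.
U+0A51 → 3-byte form E0 A9 91 at offsets 7–9.
U+1044C → 4-byte form F0 90 91 8C at offsets 10–13.
Offset 11 falls in char 4's range; it's byte 2 of F0 90 91 8C = 0x90.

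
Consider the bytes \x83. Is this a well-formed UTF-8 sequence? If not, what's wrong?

invalid (continuation byte with no leading byte)

Byte 0x83 = 10000011 has the form 10xxxxxx — a continuation byte — but there is no preceding leading byte.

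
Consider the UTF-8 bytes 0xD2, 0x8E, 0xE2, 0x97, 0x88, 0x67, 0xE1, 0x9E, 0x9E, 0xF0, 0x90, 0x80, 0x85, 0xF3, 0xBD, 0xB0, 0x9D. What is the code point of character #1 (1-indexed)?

U+048E

Offset 0: leading byte 0xD2 = 11010010 → 2-byte char #1 = D2 8E.
Leading byte 0xD2 = 11010010 matches 110xxxxx → 2-byte sequence.
Byte 1: 0xD2 = 11010010, payload 10010 (5 bits).
Byte 2: 0x8E = 10001110 (10xxxxxx ✓), payload 001110.
Concatenate: 10010001110 = 0x48E (11 bits → U+048E).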